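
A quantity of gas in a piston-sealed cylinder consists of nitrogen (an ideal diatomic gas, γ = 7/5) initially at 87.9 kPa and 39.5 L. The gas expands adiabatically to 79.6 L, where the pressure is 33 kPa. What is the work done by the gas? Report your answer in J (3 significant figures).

Adiabatic: W = (P₁V₁ − P₂V₂)/(γ − 1) with γ = 7/5.
P₁V₁ = 3472 J, P₂V₂ = 2627 J.
W = (3472 − 2627) / 0.4 = 2113 J.

W ≈ 2110 J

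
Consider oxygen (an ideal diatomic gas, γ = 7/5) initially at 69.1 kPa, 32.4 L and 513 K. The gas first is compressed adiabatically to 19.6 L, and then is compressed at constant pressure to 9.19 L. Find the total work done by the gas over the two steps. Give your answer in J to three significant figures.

W_total ≈ -2700 J

Step 1 (adiabatic): W = (P₁V₁ − P₂V₂)/(γ−1) = (2239 − 2737)/0.4 = -1246 J.
After step 1: P = 139.7 kPa, V = 19.6 L, T = 627.2 K.
Step 2 (isobaric): W = PΔV = (139.7 kPa)(9.19 − 19.6 L) = -1454 J.
W_total = -1246 − 1454 = -2700 J.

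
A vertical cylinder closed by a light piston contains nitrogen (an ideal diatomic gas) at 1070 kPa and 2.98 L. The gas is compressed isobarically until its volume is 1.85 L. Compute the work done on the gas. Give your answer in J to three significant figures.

W ≈ 1210 J

Isobaric: W = P ΔV.
W = (1070 kPa)(1.85 − 2.98 L) = (1070)(-1.13) = -1209 J.
Work on gas = −W_by = 1209 J.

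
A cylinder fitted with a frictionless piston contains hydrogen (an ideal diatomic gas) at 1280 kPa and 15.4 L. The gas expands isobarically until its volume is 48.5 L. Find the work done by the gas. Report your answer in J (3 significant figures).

W ≈ 42400 J

Isobaric: W = P ΔV.
W = (1280 kPa)(48.5 − 15.4 L) = (1280)(33.1) = 42368 J.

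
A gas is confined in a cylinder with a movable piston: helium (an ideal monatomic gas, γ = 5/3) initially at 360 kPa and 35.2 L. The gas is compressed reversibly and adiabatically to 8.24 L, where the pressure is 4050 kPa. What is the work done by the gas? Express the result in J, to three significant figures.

Adiabatic: W = (P₁V₁ − P₂V₂)/(γ − 1) with γ = 5/3.
P₁V₁ = 12672 J, P₂V₂ = 33372 J.
W = (12672 − 33372) / 0.6667 = -31050 J.

W ≈ -31000 J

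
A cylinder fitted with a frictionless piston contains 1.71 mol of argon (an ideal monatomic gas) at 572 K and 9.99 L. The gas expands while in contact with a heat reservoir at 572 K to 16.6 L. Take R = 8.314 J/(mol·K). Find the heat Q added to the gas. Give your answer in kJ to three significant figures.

Q ≈ 4.13 kJ

Isothermal ⇒ ΔU = 0, so Q = W = nRT ln(V₂/V₁).
Q = (1.71)(8.314)(572) ln(16.6/9.99) = 8132 × 0.5078 = 4130 J.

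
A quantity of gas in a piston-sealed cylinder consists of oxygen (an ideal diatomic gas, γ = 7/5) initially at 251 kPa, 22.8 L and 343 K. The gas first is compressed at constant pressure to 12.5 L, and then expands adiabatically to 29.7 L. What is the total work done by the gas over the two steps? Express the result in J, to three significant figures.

Step 1 (isobaric): W = PΔV = (251 kPa)(12.5 − 22.8 L) = -2585 J.
After step 1: P = 251 kPa, V = 12.5 L, T = 188 K.
Step 2 (adiabatic): W = (P₁V₁ − P₂V₂)/(γ−1) = (3138 − 2219)/0.4 = 2295 J.
W_total = -2585 + 2295 = -290.2 J.

W_total ≈ -290 J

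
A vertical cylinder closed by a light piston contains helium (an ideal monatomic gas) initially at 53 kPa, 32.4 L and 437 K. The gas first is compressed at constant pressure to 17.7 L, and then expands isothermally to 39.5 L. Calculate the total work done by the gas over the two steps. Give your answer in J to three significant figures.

W_total ≈ -26.1 J

Step 1 (isobaric): W = PΔV = (53 kPa)(17.7 − 32.4 L) = -779.1 J.
After step 1: P = 53 kPa, V = 17.7 L, T = 238.7 K.
Step 2 (isothermal): W = P₁V₁ ln(V₂/V₁) = (938.1) ln(39.5/17.7) = 753 J.
W_total = -779.1 + 753 = -26.05 J.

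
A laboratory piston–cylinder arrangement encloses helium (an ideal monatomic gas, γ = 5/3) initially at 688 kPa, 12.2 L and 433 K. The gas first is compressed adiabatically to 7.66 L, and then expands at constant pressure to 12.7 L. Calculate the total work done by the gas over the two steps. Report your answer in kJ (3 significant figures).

Step 1 (adiabatic): W = (P₁V₁ − P₂V₂)/(γ−1) = (8394 − 11447)/0.667 = -4581 J.
After step 1: P = 1494 kPa, V = 7.66 L, T = 590.5 K.
Step 2 (isobaric): W = PΔV = (1494 kPa)(12.7 − 7.66 L) = 7532 J.
W_total = -4581 + 7532 = 2951 J.

W_total ≈ 2.95 kJ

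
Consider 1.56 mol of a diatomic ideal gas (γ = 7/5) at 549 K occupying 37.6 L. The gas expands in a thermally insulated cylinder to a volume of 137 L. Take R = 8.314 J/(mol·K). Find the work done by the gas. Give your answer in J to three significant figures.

Adiabatic: TV^(γ−1) = const with γ = 7/5.
T₂ = T₁ (V₁/V₂)^(γ−1) = 549 × (37.6/137)^0.4 = 549 × 0.5962 = 327.3 K.
W_by = nCᵥ(T₁ − T₂) = (1.56)(20.79)(549 − 327.3) = 7188 J.

W ≈ 7190 J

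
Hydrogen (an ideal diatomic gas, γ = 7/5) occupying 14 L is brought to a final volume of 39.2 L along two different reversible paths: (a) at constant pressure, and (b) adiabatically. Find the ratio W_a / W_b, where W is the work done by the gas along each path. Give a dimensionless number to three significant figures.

W_a / W_b ≈ 2.13

Path (a) isobaric: W = P₁(V₂ − V₁) → W_a/(P₁V₁) = 1.8.
Path (b) adiabatic: W = P₁V₁(1 − (V₁/V₂)^(γ−1))/(γ−1) → W_b/(P₁V₁) = 0.8439.
W_a / W_b = 1.8 / 0.8439 = 2.133.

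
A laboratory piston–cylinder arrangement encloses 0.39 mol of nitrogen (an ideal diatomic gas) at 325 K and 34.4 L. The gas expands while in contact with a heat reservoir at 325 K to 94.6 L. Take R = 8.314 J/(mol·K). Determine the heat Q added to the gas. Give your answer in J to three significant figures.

Isothermal ⇒ ΔU = 0, so Q = W = nRT ln(V₂/V₁).
Q = (0.39)(8.314)(325) ln(94.6/34.4) = 1054 × 1.012 = 1066 J.

Q ≈ 1070 J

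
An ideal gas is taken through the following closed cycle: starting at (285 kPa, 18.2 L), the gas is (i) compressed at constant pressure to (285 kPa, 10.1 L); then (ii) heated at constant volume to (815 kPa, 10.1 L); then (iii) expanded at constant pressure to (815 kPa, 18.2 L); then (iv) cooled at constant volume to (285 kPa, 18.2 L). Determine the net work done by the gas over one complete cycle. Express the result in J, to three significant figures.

W_net ≈ 4290 J

Constant-volume legs do no work.
W(i) = (285)(10.1 − 18.2) = -2308 J; W(iii) = (815)(18.2 − 10.1) = 6602 J.
W_net = -2308 + 6602 = 4293 J (the clockwise enclosed area).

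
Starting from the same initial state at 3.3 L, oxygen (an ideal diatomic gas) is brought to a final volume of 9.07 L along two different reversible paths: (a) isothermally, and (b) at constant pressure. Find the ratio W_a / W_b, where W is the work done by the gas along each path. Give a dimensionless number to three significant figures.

W_a / W_b ≈ 0.578

Path (a) isothermal: W = P₁V₁ ln(V₂/V₁) → W_a/(P₁V₁) = 1.011.
Path (b) isobaric: W = P₁(V₂ − V₁) → W_b/(P₁V₁) = 1.748.
W_a / W_b = 1.011 / 1.748 = 0.5782.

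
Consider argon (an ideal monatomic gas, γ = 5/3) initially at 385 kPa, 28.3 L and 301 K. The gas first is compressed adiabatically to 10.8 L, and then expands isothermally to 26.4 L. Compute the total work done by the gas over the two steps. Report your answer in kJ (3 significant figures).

W_total ≈ 3.79 kJ

Step 1 (adiabatic): W = (P₁V₁ − P₂V₂)/(γ−1) = (10896 − 20709)/0.667 = -14720 J.
After step 1: P = 1917 kPa, V = 10.8 L, T = 572.1 K.
Step 2 (isothermal): W = P₁V₁ ln(V₂/V₁) = (20709) ln(26.4/10.8) = 18510 J.
W_total = -14720 + 18510 = 3790 J.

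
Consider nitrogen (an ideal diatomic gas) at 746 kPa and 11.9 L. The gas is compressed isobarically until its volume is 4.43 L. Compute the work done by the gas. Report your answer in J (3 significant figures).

Isobaric: W = P ΔV.
W = (746 kPa)(4.43 − 11.9 L) = (746)(-7.47) = -5573 J.

W ≈ -5570 J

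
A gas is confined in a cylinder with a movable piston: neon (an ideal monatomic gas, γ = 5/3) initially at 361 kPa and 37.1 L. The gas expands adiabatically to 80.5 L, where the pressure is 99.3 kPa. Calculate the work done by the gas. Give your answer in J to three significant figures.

W ≈ 8100 J

Adiabatic: W = (P₁V₁ − P₂V₂)/(γ − 1) with γ = 5/3.
P₁V₁ = 13393 J, P₂V₂ = 7994 J.
W = (13393 − 7994) / 0.6667 = 8099 J.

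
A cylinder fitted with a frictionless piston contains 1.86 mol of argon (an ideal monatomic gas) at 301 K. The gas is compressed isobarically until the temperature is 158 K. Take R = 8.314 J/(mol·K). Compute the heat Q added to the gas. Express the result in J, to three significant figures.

Isobaric: W = nRΔT = (1.86)(8.314)(-143) = -2211 J.
ΔU = nCᵥΔT with Cᵥ = 3R/2: ΔU = (1.86)(12.47)(-143) = -3317 J.
Q = ΔU + W = -3317 − 2211 = -5528 J.

Q ≈ -5530 J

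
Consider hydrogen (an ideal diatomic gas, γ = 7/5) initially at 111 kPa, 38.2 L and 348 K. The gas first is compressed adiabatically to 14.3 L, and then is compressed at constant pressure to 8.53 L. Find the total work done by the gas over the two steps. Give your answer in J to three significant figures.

W_total ≈ -7640 J

Step 1 (adiabatic): W = (P₁V₁ − P₂V₂)/(γ−1) = (4240 − 6282)/0.4 = -5104 J.
After step 1: P = 439.3 kPa, V = 14.3 L, T = 515.5 K.
Step 2 (isobaric): W = PΔV = (439.3 kPa)(8.53 − 14.3 L) = -2535 J.
W_total = -5104 − 2535 = -7638 J.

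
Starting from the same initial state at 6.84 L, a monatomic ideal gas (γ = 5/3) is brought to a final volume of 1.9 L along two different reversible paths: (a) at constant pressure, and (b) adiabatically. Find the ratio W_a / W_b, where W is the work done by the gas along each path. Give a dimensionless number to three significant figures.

Path (a) isobaric: W = P₁(V₂ − V₁) → W_a/(P₁V₁) = -0.7222.
Path (b) adiabatic: W = P₁V₁(1 − (V₁/V₂)^(γ−1))/(γ−1) → W_b/(P₁V₁) = -2.023.
W_a / W_b = -0.7222 / -2.023 = 0.3569.

W_a / W_b ≈ 0.357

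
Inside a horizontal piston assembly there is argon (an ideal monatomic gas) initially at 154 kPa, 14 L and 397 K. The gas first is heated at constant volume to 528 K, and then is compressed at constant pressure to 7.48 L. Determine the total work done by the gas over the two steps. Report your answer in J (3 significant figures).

Step 1 (isochoric): W = 0 (constant volume).
After step 1: P = 204.8 kPa (V unchanged).
Step 2 (isobaric): W = PΔV = (204.8 kPa)(7.48 − 14 L) = -1335 J.
W_total = 0 − 1335 = -1335 J.

W_total ≈ -1340 J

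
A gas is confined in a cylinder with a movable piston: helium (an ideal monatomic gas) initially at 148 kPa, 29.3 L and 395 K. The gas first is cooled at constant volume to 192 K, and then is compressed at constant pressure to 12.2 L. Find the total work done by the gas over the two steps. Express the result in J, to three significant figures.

Step 1 (isochoric): W = 0 (constant volume).
After step 1: P = 71.94 kPa (V unchanged).
Step 2 (isobaric): W = PΔV = (71.94 kPa)(12.2 − 29.3 L) = -1230 J.
W_total = 0 − 1230 = -1230 J.

W_total ≈ -1230 J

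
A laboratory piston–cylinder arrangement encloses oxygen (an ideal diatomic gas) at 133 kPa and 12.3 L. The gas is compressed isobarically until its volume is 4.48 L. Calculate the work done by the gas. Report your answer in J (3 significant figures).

Isobaric: W = P ΔV.
W = (133 kPa)(4.48 − 12.3 L) = (133)(-7.82) = -1040 J.

W ≈ -1040 J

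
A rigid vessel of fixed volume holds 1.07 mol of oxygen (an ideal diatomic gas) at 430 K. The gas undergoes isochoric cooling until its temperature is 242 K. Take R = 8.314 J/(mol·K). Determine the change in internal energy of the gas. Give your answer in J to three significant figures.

ΔU ≈ -4180 J

Constant volume ⇒ W = 0, so Q = ΔU = nCᵥΔT with Cᵥ = 5R/2 = 20.79 J/(mol·K).
ΔU = (1.07)(20.79)(242 − 430) = -4181 J.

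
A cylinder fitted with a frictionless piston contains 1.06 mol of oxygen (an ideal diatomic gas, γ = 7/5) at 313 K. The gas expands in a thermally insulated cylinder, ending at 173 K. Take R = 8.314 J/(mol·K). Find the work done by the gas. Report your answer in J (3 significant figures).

W ≈ 3080 J

Adiabatic ⇒ Q = 0, so W_by = −ΔU = nCᵥ(T₁ − T₂).
Cᵥ = 5R/2 = 20.79 J/(mol·K).
W = (1.06)(20.79)(313 − 173) = 3084 J.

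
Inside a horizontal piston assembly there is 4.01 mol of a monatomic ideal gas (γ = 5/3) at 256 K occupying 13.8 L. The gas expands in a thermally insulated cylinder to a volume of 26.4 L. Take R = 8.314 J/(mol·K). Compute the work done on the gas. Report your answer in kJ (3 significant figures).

W ≈ -4.49 kJ

Adiabatic: TV^(γ−1) = const with γ = 5/3.
T₂ = T₁ (V₁/V₂)^(γ−1) = 256 × (13.8/26.4)^0.667 = 256 × 0.6489 = 166.1 K.
W_by = nCᵥ(T₁ − T₂) = (4.01)(12.47)(256 − 166.1) = 4495 J.
Work on gas = −W_by = -4495 J.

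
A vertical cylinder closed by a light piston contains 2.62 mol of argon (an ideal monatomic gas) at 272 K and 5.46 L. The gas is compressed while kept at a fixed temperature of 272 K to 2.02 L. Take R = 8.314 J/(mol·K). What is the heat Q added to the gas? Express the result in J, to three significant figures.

Q ≈ -5890 J

Isothermal ⇒ ΔU = 0, so Q = W = nRT ln(V₂/V₁).
Q = (2.62)(8.314)(272) ln(2.02/5.46) = 5925 × -0.9944 = -5891 J.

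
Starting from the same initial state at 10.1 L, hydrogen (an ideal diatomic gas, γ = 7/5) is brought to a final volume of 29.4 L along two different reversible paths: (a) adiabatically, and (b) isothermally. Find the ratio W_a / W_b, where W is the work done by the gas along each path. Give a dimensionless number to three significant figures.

W_a / W_b ≈ 0.814

Path (a) adiabatic: W = P₁V₁(1 − (V₁/V₂)^(γ−1))/(γ−1) → W_a/(P₁V₁) = 0.8695.
Path (b) isothermal: W = P₁V₁ ln(V₂/V₁) → W_b/(P₁V₁) = 1.068.
W_a / W_b = 0.8695 / 1.068 = 0.8138.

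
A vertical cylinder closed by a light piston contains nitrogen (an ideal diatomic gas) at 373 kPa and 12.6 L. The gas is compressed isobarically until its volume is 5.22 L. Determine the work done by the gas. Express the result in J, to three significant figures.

Isobaric: W = P ΔV.
W = (373 kPa)(5.22 − 12.6 L) = (373)(-7.38) = -2753 J.

W ≈ -2750 J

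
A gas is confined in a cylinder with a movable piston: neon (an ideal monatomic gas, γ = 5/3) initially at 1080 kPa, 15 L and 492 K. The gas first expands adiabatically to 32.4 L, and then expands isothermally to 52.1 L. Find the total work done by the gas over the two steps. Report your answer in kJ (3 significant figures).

Step 1 (adiabatic): W = (P₁V₁ − P₂V₂)/(γ−1) = (16200 − 9695)/0.667 = 9758 J.
After step 1: P = 299.2 kPa, V = 32.4 L, T = 294.4 K.
Step 2 (isothermal): W = P₁V₁ ln(V₂/V₁) = (9695) ln(52.1/32.4) = 4605 J.
W_total = 9758 + 4605 = 14363 J.

W_total ≈ 14.4 kJ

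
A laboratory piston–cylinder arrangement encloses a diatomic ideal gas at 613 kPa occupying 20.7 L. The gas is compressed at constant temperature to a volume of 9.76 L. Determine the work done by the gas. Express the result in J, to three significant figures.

Isothermal: W = nRT ln(V₂/V₁) = P₁V₁ ln(V₂/V₁).
P₁V₁ = (613 kPa)(20.7 L) = 12689 J.
W = 12689 × ln(9.76/20.7) = 12689 × -0.7518
W_by_gas = -9540 J.

W ≈ -9540 J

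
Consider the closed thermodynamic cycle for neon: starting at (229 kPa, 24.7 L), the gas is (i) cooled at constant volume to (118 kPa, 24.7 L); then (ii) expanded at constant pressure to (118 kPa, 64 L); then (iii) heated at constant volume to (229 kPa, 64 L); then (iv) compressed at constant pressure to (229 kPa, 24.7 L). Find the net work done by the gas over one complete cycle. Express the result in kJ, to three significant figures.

W_net ≈ -4.36 kJ

Constant-volume legs do no work.
W(ii) = (118)(64 − 24.7) = 4637 J; W(iv) = (229)(24.7 − 64) = -9000 J.
W_net = 4637 − 9000 = -4362 J (the counter-clockwise enclosed area).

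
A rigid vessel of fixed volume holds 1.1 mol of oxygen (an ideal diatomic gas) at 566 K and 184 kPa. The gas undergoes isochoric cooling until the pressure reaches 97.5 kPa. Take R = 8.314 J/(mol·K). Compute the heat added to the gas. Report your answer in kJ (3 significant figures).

Constant volume ⇒ W = 0, so Q = ΔU = nCᵥΔT with Cᵥ = 5R/2 = 20.79 J/(mol·K).
At constant V, T₂/T₁ = P₂/P₁ ⇒ ΔT = T₁(P₂/P₁ − 1) = 566·(97.5/184 − 1) = -266.1 K.
ΔU = (1.1)(20.79)(-266.1) = -6084 J.

Q ≈ -6.08 kJ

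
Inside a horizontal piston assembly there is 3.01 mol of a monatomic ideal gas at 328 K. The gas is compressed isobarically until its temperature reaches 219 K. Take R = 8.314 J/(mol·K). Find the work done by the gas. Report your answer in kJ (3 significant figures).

Isobaric: W = P ΔV = nR ΔT.
W = (3.01)(8.314)(219 − 328) = -2728 J.

W ≈ -2.73 kJ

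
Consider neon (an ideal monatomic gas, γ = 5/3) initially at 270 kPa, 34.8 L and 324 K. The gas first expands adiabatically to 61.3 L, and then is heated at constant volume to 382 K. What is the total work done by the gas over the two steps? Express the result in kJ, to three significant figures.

Step 1 (adiabatic): W = (P₁V₁ − P₂V₂)/(γ−1) = (9396 − 6442)/0.667 = 4431 J.
Step 2 (isochoric): W = 0 (constant volume).
W_total = 4431 + 0 = 4431 J.

W_total ≈ 4.43 kJ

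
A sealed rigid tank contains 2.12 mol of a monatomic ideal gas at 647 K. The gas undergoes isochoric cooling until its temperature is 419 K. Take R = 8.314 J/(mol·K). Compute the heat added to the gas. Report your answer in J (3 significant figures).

Q ≈ -6030 J

Constant volume ⇒ W = 0, so Q = ΔU = nCᵥΔT with Cᵥ = 3R/2 = 12.47 J/(mol·K).
ΔU = (2.12)(12.47)(419 − 647) = -6028 J.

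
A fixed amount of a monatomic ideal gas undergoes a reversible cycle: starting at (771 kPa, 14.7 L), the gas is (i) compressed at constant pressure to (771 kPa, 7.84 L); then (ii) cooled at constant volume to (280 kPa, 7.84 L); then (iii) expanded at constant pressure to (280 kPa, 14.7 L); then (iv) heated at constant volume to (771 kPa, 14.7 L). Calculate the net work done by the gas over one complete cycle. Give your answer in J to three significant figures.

W_net ≈ -3370 J

Constant-volume legs do no work.
W(i) = (771)(7.84 − 14.7) = -5289 J; W(iii) = (280)(14.7 − 7.84) = 1921 J.
W_net = -5289 + 1921 = -3368 J (the counter-clockwise enclosed area).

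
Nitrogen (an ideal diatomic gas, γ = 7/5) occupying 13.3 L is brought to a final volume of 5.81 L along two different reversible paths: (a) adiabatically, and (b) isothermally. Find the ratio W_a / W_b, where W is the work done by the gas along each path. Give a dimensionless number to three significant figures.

Path (a) adiabatic: W = P₁V₁(1 − (V₁/V₂)^(γ−1))/(γ−1) → W_a/(P₁V₁) = -0.9819.
Path (b) isothermal: W = P₁V₁ ln(V₂/V₁) → W_b/(P₁V₁) = -0.8282.
W_a / W_b = -0.9819 / -0.8282 = 1.186.

W_a / W_b ≈ 1.19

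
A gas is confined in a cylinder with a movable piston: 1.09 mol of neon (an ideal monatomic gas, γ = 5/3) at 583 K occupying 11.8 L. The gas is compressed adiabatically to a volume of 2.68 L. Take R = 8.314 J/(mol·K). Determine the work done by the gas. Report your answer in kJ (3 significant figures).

Adiabatic: TV^(γ−1) = const with γ = 5/3.
T₂ = T₁ (V₁/V₂)^(γ−1) = 583 × (11.8/2.68)^0.667 = 583 × 2.686 = 1566 K.
W_by = nCᵥ(T₁ − T₂) = (1.09)(12.47)(583 − 1566) = -13364 J.

W ≈ -13.4 kJ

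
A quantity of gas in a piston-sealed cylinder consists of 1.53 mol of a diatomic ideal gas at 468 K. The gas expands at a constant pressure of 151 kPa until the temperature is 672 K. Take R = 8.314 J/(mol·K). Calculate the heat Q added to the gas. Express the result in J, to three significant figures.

Isobaric: W = nRΔT = (1.53)(8.314)(204) = 2595 J.
ΔU = nCᵥΔT with Cᵥ = 5R/2: ΔU = (1.53)(20.79)(204) = 6487 J.
Q = ΔU + W = 6487 + 2595 = 9082 J.

Q ≈ 9080 J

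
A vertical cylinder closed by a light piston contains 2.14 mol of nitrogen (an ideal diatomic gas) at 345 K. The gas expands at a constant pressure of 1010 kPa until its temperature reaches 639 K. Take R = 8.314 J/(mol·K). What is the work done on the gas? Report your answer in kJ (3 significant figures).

W ≈ -5.23 kJ

Isobaric: W = P ΔV = nR ΔT.
W = (2.14)(8.314)(639 − 345) = 5231 J.
Work on gas = −W_by = -5231 J.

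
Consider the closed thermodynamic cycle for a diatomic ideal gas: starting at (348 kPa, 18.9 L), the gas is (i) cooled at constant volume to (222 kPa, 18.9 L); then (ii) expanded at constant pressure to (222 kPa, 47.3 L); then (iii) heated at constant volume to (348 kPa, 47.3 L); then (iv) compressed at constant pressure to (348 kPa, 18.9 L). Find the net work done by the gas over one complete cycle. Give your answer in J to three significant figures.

Constant-volume legs do no work.
W(ii) = (222)(47.3 − 18.9) = 6305 J; W(iv) = (348)(18.9 − 47.3) = -9883 J.
W_net = 6305 − 9883 = -3578 J (the counter-clockwise enclosed area).

W_net ≈ -3580 J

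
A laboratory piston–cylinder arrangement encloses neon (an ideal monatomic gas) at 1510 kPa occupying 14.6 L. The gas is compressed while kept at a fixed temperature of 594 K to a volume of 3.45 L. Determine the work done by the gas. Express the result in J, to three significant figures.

W ≈ -31800 J

Isothermal: W = nRT ln(V₂/V₁) = P₁V₁ ln(V₂/V₁).
P₁V₁ = (1510 kPa)(14.6 L) = 22046 J.
W = 22046 × ln(3.45/14.6) = 22046 × -1.443
W_by_gas = -31805 J.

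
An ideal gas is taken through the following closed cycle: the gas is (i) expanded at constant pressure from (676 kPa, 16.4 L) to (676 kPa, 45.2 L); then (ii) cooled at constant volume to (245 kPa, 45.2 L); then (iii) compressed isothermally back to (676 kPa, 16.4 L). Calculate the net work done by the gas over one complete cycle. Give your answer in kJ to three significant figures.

Leg (i): W = PΔV = (676)(45.2 − 16.4) = 19469 J.
Leg (ii): W = 0.
Leg (iii): W = PᵢVᵢ ln(V_f/Vᵢ) = (11074) ln(16.4/45.2) = -11227 J.
W_net = 19469 − 11227 = 8242 J.

W_net ≈ 8.24 kJ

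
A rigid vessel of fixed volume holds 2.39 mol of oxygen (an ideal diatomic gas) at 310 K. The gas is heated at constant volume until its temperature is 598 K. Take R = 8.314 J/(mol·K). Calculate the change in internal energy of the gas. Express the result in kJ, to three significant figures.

Constant volume ⇒ W = 0, so Q = ΔU = nCᵥΔT with Cᵥ = 5R/2 = 20.79 J/(mol·K).
ΔU = (2.39)(20.79)(598 − 310) = 14307 J.

ΔU ≈ 14.3 kJ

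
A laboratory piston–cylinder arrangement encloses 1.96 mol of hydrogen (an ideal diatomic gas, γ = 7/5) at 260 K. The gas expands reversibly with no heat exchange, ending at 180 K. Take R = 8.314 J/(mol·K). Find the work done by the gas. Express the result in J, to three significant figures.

W ≈ 3260 J

Adiabatic ⇒ Q = 0, so W_by = −ΔU = nCᵥ(T₁ − T₂).
Cᵥ = 5R/2 = 20.79 J/(mol·K).
W = (1.96)(20.79)(260 − 180) = 3259 J.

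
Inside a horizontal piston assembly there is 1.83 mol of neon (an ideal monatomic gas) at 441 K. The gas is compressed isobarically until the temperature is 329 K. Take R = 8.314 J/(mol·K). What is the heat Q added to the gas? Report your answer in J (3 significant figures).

Isobaric: W = nRΔT = (1.83)(8.314)(-112) = -1704 J.
ΔU = nCᵥΔT with Cᵥ = 3R/2: ΔU = (1.83)(12.47)(-112) = -2556 J.
Q = ΔU + W = -2556 − 1704 = -4260 J.

Q ≈ -4260 J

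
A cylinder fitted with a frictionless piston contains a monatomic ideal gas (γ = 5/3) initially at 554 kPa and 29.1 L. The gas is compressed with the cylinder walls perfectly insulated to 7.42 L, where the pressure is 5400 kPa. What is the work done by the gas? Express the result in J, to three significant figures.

W ≈ -35900 J

Adiabatic: W = (P₁V₁ − P₂V₂)/(γ − 1) with γ = 5/3.
P₁V₁ = 16121 J, P₂V₂ = 40068 J.
W = (16121 − 40068) / 0.6667 = -35920 J.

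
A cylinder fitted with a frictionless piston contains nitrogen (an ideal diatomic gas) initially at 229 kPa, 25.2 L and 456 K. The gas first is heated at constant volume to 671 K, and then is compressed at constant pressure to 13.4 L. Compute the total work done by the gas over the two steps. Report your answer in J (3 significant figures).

W_total ≈ -3980 J

Step 1 (isochoric): W = 0 (constant volume).
After step 1: P = 337 kPa (V unchanged).
Step 2 (isobaric): W = PΔV = (337 kPa)(13.4 − 25.2 L) = -3976 J.
W_total = 0 − 3976 = -3976 J.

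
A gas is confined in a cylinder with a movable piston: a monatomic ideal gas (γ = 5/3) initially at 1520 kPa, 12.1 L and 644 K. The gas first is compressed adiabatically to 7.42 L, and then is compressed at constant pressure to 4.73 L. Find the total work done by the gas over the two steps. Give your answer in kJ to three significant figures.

Step 1 (adiabatic): W = (P₁V₁ − P₂V₂)/(γ−1) = (18392 − 25481)/0.667 = -10634 J.
After step 1: P = 3434 kPa, V = 7.42 L, T = 892.2 K.
Step 2 (isobaric): W = PΔV = (3434 kPa)(4.73 − 7.42 L) = -9238 J.
W_total = -10634 − 9238 = -19871 J.

W_total ≈ -19.9 kJ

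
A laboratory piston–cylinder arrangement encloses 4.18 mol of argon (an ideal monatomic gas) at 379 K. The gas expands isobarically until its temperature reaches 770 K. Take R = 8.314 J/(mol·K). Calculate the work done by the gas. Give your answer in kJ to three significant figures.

Isobaric: W = P ΔV = nR ΔT.
W = (4.18)(8.314)(770 − 379) = 13588 J.

W ≈ 13.6 kJ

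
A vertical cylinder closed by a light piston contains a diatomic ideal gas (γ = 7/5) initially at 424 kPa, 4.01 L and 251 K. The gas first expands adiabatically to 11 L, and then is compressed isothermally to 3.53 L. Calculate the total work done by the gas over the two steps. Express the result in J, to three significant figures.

W_total ≈ 121 J

Step 1 (adiabatic): W = (P₁V₁ − P₂V₂)/(γ−1) = (1700 − 1136)/0.4 = 1412 J.
After step 1: P = 103.2 kPa, V = 11 L, T = 167.6 K.
Step 2 (isothermal): W = P₁V₁ ln(V₂/V₁) = (1136) ln(3.53/11) = -1291 J.
W_total = 1412 − 1291 = 121 J.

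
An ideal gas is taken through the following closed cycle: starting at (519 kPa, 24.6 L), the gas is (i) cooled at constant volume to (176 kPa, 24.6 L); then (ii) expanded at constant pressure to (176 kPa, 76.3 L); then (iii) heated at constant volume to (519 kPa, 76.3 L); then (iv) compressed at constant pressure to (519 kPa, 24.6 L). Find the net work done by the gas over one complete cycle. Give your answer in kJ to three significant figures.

W_net ≈ -17.7 kJ

Constant-volume legs do no work.
W(ii) = (176)(76.3 − 24.6) = 9099 J; W(iv) = (519)(24.6 − 76.3) = -26832 J.
W_net = 9099 − 26832 = -17733 J (the counter-clockwise enclosed area).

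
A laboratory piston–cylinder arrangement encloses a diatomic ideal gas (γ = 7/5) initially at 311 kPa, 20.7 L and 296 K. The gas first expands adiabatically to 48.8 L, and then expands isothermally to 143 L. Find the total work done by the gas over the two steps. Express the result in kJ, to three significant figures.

W_total ≈ 9.58 kJ

Step 1 (adiabatic): W = (P₁V₁ − P₂V₂)/(γ−1) = (6438 − 4568)/0.4 = 4674 J.
After step 1: P = 93.61 kPa, V = 48.8 L, T = 210 K.
Step 2 (isothermal): W = P₁V₁ ln(V₂/V₁) = (4568) ln(143/48.8) = 4911 J.
W_total = 4674 + 4911 = 9585 J.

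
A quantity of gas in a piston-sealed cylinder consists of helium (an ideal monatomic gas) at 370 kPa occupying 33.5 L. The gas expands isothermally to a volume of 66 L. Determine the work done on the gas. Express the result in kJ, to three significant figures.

Isothermal: W = nRT ln(V₂/V₁) = P₁V₁ ln(V₂/V₁).
P₁V₁ = (370 kPa)(33.5 L) = 12395 J.
W = 12395 × ln(66/33.5) = 12395 × 0.6781
W_by_gas = 8405 J; work on gas = −W_by = -8405 J.

W ≈ -8.41 kJ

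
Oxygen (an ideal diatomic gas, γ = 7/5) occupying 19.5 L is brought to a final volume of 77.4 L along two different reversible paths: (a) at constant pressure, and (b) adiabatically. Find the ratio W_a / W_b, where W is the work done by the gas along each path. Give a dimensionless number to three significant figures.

Path (a) isobaric: W = P₁(V₂ − V₁) → W_a/(P₁V₁) = 2.969.
Path (b) adiabatic: W = P₁V₁(1 − (V₁/V₂)^(γ−1))/(γ−1) → W_b/(P₁V₁) = 1.06.
W_a / W_b = 2.969 / 1.06 = 2.802.

W_a / W_b ≈ 2.80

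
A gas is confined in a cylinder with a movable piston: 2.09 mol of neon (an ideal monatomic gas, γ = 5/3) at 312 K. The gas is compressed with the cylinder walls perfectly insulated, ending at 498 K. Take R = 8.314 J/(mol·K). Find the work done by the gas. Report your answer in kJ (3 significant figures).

Adiabatic ⇒ Q = 0, so W_by = −ΔU = nCᵥ(T₁ − T₂).
Cᵥ = 3R/2 = 12.47 J/(mol·K).
W = (2.09)(12.47)(312 − 498) = -4848 J.

W ≈ -4.85 kJ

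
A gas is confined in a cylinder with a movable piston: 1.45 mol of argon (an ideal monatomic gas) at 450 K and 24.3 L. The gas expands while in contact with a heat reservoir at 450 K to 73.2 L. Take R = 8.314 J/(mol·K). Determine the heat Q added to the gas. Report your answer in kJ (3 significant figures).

Q ≈ 5.98 kJ

Isothermal ⇒ ΔU = 0, so Q = W = nRT ln(V₂/V₁).
Q = (1.45)(8.314)(450) ln(73.2/24.3) = 5425 × 1.103 = 5982 J.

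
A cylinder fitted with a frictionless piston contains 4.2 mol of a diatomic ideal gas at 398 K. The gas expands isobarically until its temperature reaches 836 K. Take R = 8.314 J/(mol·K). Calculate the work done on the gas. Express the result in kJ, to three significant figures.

W ≈ -15.3 kJ

Isobaric: W = P ΔV = nR ΔT.
W = (4.2)(8.314)(836 − 398) = 15294 J.
Work on gas = −W_by = -15294 J.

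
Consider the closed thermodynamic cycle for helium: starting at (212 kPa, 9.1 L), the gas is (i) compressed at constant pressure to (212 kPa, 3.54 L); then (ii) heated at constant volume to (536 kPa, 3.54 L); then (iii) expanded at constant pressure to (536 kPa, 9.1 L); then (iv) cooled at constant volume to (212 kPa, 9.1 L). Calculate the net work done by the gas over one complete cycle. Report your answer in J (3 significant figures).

W_net ≈ 1800 J

Constant-volume legs do no work.
W(i) = (212)(3.54 − 9.1) = -1179 J; W(iii) = (536)(9.1 − 3.54) = 2980 J.
W_net = -1179 + 2980 = 1801 J (the clockwise enclosed area).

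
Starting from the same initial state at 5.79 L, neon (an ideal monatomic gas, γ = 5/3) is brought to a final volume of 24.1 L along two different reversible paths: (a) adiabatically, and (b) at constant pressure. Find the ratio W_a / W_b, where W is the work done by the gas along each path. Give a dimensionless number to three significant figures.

Path (a) adiabatic: W = P₁V₁(1 − (V₁/V₂)^(γ−1))/(γ−1) → W_a/(P₁V₁) = 0.9203.
Path (b) isobaric: W = P₁(V₂ − V₁) → W_b/(P₁V₁) = 3.162.
W_a / W_b = 0.9203 / 3.162 = 0.291.

W_a / W_b ≈ 0.291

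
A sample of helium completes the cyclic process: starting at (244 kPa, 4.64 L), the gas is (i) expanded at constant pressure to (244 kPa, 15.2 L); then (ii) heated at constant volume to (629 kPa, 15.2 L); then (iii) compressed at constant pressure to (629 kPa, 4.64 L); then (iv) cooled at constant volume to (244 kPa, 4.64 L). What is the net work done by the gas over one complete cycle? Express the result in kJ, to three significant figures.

W_net ≈ -4.07 kJ

Constant-volume legs do no work.
W(i) = (244)(15.2 − 4.64) = 2577 J; W(iii) = (629)(4.64 − 15.2) = -6642 J.
W_net = 2577 − 6642 = -4066 J (the counter-clockwise enclosed area).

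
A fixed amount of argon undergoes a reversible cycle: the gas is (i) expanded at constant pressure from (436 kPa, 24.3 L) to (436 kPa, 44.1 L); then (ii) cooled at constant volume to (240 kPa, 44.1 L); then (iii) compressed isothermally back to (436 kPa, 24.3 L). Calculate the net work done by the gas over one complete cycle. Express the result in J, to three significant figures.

Leg (i): W = PΔV = (436)(44.1 − 24.3) = 8633 J.
Leg (ii): W = 0.
Leg (iii): W = PᵢVᵢ ln(V_f/Vᵢ) = (10584) ln(24.3/44.1) = -6308 J.
W_net = 8633 − 6308 = 2325 J.

W_net ≈ 2320 J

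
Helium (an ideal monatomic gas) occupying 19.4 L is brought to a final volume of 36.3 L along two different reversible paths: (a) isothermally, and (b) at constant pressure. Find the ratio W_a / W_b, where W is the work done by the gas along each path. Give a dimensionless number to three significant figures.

W_a / W_b ≈ 0.719

Path (a) isothermal: W = P₁V₁ ln(V₂/V₁) → W_a/(P₁V₁) = 0.6265.
Path (b) isobaric: W = P₁(V₂ − V₁) → W_b/(P₁V₁) = 0.8711.
W_a / W_b = 0.6265 / 0.8711 = 0.7192.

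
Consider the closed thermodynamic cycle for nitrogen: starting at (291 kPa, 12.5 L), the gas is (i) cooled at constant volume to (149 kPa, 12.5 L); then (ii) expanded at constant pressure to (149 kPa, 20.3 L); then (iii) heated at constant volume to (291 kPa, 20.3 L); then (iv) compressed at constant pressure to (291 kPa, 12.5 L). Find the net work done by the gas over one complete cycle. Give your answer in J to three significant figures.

W_net ≈ -1110 J

Constant-volume legs do no work.
W(ii) = (149)(20.3 − 12.5) = 1162 J; W(iv) = (291)(12.5 − 20.3) = -2270 J.
W_net = 1162 − 2270 = -1108 J (the counter-clockwise enclosed area).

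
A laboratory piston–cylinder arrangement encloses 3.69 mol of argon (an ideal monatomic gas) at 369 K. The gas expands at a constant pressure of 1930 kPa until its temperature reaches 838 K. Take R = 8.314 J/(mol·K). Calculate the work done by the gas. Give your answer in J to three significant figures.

W ≈ 14400 J

Isobaric: W = P ΔV = nR ΔT.
W = (3.69)(8.314)(838 − 369) = 14388 J.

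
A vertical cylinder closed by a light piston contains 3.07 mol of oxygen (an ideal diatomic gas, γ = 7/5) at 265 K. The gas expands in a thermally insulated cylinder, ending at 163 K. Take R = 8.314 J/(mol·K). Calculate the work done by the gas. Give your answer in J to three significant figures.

Adiabatic ⇒ Q = 0, so W_by = −ΔU = nCᵥ(T₁ − T₂).
Cᵥ = 5R/2 = 20.79 J/(mol·K).
W = (3.07)(20.79)(265 − 163) = 6509 J.

W ≈ 6510 J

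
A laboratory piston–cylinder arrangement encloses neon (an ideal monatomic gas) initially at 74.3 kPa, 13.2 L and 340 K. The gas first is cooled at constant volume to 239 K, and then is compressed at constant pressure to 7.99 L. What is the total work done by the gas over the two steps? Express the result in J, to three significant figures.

Step 1 (isochoric): W = 0 (constant volume).
After step 1: P = 52.23 kPa (V unchanged).
Step 2 (isobaric): W = PΔV = (52.23 kPa)(7.99 − 13.2 L) = -272.1 J.
W_total = 0 − 272.1 = -272.1 J.

W_total ≈ -272 J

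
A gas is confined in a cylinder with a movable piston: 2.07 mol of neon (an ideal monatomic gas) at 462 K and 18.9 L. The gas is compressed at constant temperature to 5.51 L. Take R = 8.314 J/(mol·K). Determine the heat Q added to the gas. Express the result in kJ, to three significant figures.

Isothermal ⇒ ΔU = 0, so Q = W = nRT ln(V₂/V₁).
Q = (2.07)(8.314)(462) ln(5.51/18.9) = 7951 × -1.233 = -9800 J.

Q ≈ -9.80 kJ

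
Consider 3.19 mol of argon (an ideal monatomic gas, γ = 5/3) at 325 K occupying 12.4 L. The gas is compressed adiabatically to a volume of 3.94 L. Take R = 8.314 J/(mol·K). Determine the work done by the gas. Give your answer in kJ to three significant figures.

Adiabatic: TV^(γ−1) = const with γ = 5/3.
T₂ = T₁ (V₁/V₂)^(γ−1) = 325 × (12.4/3.94)^0.667 = 325 × 2.148 = 698 K.
W_by = nCᵥ(T₁ − T₂) = (3.19)(12.47)(325 − 698) = -14837 J.

W ≈ -14.8 kJ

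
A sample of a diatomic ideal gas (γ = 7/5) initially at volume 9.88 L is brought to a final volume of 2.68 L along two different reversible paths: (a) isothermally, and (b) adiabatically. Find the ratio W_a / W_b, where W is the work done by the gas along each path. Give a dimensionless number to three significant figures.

W_a / W_b ≈ 0.762

Path (a) isothermal: W = P₁V₁ ln(V₂/V₁) → W_a/(P₁V₁) = -1.305.
Path (b) adiabatic: W = P₁V₁(1 − (V₁/V₂)^(γ−1))/(γ−1) → W_b/(P₁V₁) = -1.713.
W_a / W_b = -1.305 / -1.713 = 0.7617.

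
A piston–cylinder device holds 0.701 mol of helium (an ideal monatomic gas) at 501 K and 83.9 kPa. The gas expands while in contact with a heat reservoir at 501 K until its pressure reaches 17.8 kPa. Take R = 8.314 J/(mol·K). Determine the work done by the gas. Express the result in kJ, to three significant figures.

Isothermal process: W = nRT ln(V₂/V₁) = nRT ln(P₁/P₂).
W = (0.701)(8.314)(501) × ln(83.9/17.8)
  = 2920 × ln(4.713) = 2920 × 1.55
W_by_gas = 4527 J.

W ≈ 4.53 kJ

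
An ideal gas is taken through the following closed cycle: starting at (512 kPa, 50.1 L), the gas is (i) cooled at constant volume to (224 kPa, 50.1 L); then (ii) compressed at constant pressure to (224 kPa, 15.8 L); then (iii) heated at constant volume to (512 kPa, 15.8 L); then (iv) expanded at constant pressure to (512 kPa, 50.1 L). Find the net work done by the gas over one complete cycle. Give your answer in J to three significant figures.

Constant-volume legs do no work.
W(ii) = (224)(15.8 − 50.1) = -7683 J; W(iv) = (512)(50.1 − 15.8) = 17562 J.
W_net = -7683 + 17562 = 9878 J (the clockwise enclosed area).

W_net ≈ 9880 J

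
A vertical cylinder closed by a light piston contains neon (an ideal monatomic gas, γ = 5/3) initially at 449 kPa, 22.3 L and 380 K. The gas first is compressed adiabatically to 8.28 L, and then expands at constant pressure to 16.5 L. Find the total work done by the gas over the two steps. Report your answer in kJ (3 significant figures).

W_total ≈ 5.19 kJ

Step 1 (adiabatic): W = (P₁V₁ − P₂V₂)/(γ−1) = (10013 − 19382)/0.667 = -14054 J.
After step 1: P = 2341 kPa, V = 8.28 L, T = 735.6 K.
Step 2 (isobaric): W = PΔV = (2341 kPa)(16.5 − 8.28 L) = 19242 J.
W_total = -14054 + 19242 = 5188 J.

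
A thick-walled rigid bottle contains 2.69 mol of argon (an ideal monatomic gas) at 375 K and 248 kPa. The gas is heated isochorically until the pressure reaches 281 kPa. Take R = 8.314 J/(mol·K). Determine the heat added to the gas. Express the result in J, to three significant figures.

Q ≈ 1670 J

Constant volume ⇒ W = 0, so Q = ΔU = nCᵥΔT with Cᵥ = 3R/2 = 12.47 J/(mol·K).
At constant V, T₂/T₁ = P₂/P₁ ⇒ ΔT = T₁(P₂/P₁ − 1) = 375·(281/248 − 1) = 49.9 K.
ΔU = (2.69)(12.47)(49.9) = 1674 J.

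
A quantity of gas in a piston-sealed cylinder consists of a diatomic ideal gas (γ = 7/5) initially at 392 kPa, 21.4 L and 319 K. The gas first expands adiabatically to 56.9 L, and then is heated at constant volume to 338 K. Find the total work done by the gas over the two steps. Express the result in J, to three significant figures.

W_total ≈ 6790 J

Step 1 (adiabatic): W = (P₁V₁ − P₂V₂)/(γ−1) = (8389 − 5673)/0.4 = 6789 J.
Step 2 (isochoric): W = 0 (constant volume).
W_total = 6789 + 0 = 6789 J.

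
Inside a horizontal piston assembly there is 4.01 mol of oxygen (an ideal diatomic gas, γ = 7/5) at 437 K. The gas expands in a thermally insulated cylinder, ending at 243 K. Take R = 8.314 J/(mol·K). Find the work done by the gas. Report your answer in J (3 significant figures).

Adiabatic ⇒ Q = 0, so W_by = −ΔU = nCᵥ(T₁ − T₂).
Cᵥ = 5R/2 = 20.79 J/(mol·K).
W = (4.01)(20.79)(437 − 243) = 16169 J.

W ≈ 16200 J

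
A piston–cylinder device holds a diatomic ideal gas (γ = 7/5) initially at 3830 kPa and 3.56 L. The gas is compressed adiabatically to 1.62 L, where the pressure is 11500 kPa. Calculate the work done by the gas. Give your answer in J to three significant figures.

Adiabatic: W = (P₁V₁ − P₂V₂)/(γ − 1) with γ = 7/5.
P₁V₁ = 13635 J, P₂V₂ = 18630 J.
W = (13635 − 18630) / 0.4 = -12488 J.

W ≈ -12500 J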